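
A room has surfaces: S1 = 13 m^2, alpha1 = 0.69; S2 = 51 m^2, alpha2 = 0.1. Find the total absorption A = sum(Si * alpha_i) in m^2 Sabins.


13 * 0.69 = 8.97
51 * 0.1 = 5.1
A_total = 8.97 + 5.1 = 14.07 m^2


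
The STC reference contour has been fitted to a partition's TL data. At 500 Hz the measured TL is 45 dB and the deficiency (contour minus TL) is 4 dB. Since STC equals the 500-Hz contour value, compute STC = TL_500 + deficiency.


By ASTM E413, STC = value of the fitted reference contour at 500 Hz.
Contour value at 500 Hz = TL_500 + deficiency = 45 + 4 = 49
STC = 49


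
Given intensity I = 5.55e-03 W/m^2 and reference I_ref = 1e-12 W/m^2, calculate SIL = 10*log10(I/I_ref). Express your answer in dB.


I / I_ref = 5.55e-03 / 1e-12 = 5.55e+09
SIL = 10 * log10(5.55e+09) = 97.443 dB


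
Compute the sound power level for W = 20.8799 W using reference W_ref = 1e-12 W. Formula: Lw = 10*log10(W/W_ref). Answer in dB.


W / W_ref = 20.8799 / 1e-12 = 2.08799e+13
Lw = 10 * log10(2.08799e+13) = 133.2 dB


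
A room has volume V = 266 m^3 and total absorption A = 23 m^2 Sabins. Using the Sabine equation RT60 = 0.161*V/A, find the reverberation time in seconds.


RT60 = 0.161 * 266 / 23 = 1.862 s


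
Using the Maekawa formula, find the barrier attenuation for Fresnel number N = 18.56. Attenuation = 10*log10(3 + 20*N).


3 + 20*N = 3 + 20*18.56 = 374.2
Att = 10*log10(374.2) = 25.731 dB


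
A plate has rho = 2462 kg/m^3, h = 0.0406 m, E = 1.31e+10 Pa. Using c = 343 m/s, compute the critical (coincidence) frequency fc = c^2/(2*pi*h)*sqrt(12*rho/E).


12*rho/E = 12*2462/1.31e+10 = 2.25527e-06
sqrt(12*rho/E) = sqrt(2.25527e-06) = 0.00150176
c^2/(2*pi*h) = 343^2/(2*pi*0.0406) = 461193
fc = 461193 * 0.00150176 = 692.6 Hz


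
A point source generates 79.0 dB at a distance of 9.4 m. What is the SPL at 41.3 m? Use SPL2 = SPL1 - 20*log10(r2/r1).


r2/r1 = 41.3/9.4 = 4.39362
Correction = 20*log10(4.39362) = 12.8564 dB
SPL2 = 79.0 - 12.8564 = 66.144 dB


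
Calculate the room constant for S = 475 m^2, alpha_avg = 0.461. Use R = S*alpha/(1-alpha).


R = 475 * 0.461 / (1 - 0.461) = 406.26 m^2


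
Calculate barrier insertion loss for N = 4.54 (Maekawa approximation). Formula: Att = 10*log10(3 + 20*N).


3 + 20*N = 3 + 20*4.54 = 93.8
Att = 10*log10(93.8) = 19.722 dB


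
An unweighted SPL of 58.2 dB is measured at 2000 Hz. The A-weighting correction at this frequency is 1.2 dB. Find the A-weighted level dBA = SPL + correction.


A-weighting table: 2000 Hz -> 1.2 dB correction
SPL_A = SPL + correction = 58.2 + (1.2) = 59.4 dBA


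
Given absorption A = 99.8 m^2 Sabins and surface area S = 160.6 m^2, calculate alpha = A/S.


Absorption coefficient = absorbed power / incident power
alpha = A / S = 99.8 / 160.6 = 0.62142


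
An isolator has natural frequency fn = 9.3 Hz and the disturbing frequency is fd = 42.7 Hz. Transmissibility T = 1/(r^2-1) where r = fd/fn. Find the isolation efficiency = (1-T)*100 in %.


r = 42.7 / 9.3 = 4.5914
r^2 - 1 = 4.5914^2 - 1 = 20.081
T = 1/20.081 = 0.0497983
Efficiency = (1 - 0.0497983)*100 = 95.02 %


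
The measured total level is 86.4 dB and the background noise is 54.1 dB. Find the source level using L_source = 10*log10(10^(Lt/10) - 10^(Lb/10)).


10^(86.4/10) = 4.36516e+08
10^(54.1/10) = 257040
Difference = 4.36516e+08 - 257040 = 4.36259e+08
L_source = 10*log10(4.36259e+08) = 86.397 dB


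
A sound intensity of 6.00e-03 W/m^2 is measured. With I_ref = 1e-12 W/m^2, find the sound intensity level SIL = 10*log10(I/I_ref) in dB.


I / I_ref = 6.00e-03 / 1e-12 = 6e+09
SIL = 10 * log10(6e+09) = 97.782 dB


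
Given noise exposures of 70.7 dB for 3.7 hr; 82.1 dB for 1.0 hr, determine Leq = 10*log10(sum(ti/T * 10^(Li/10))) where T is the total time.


T_total = 3.7 + 1.0 = 4.7 hr
(3.7/4.7) * 10^(70.7/10) = 9.24919e+06
(1.0/4.7) * 10^(82.1/10) = 3.45066e+07
Sum = 9.24919e+06 + 3.45066e+07 = 4.37558e+07
Leq = 10*log10(4.37558e+07) = 76.41 dB


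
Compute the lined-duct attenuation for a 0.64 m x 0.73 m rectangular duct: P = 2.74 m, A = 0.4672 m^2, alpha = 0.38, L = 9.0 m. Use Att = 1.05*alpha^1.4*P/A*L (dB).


alpha^1.4 = 0.38^1.4 = 0.258046
Attenuation rate = 1.05 * alpha^1.4 * P / A
= 1.05 * 0.258046 * 2.74 / 0.4672 = 1.58904 dB/m
Total Att = 1.58904 * 9.0 = 14.301 dB


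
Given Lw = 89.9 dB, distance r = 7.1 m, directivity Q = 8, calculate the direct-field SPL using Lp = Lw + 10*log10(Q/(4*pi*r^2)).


4*pi*r^2 = 4*pi*7.1^2 = 633.471 m^2
Q / (4*pi*r^2) = 8 / 633.471 = 0.0126288
Lp = 89.9 + 10*log10(0.0126288) = 70.914 dB


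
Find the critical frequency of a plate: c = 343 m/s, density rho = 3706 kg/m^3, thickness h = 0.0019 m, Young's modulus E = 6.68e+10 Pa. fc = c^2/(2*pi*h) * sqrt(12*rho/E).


12*rho/E = 12*3706/6.68e+10 = 6.65749e-07
sqrt(12*rho/E) = sqrt(6.65749e-07) = 0.000815934
c^2/(2*pi*h) = 343^2/(2*pi*0.0019) = 9.85496e+06
fc = 9.85496e+06 * 0.000815934 = 8041 Hz


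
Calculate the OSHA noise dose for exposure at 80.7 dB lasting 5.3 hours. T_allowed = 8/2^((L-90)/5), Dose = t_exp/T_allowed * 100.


T_allowed = 8 / 2^((80.7 - 90)/5) = 29.0406 hr
Dose = 5.3 / 29.0406 * 100 = 18.25 %


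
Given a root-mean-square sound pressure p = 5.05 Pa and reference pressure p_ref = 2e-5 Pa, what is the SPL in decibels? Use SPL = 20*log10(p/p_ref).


p / p_ref = 5.05 / 2e-5 = 252500
SPL = 20 * log10(252500) = 108.05 dB


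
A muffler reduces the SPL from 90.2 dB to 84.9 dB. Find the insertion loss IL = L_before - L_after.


Insertion loss = SPL without muffler - SPL with muffler
IL = 90.2 - 84.9 = 5.3 dB


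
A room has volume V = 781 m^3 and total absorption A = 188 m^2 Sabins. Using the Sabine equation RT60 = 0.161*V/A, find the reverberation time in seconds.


RT60 = 0.161 * 781 / 188 = 0.66884 s


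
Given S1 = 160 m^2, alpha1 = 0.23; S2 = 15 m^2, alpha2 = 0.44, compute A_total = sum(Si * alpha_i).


160 * 0.23 = 36.8
15 * 0.44 = 6.6
A_total = 36.8 + 6.6 = 43.4 m^2


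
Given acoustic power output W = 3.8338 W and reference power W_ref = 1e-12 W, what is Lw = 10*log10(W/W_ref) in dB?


W / W_ref = 3.8338 / 1e-12 = 3.8338e+12
Lw = 10 * log10(3.8338e+12) = 125.84 dB


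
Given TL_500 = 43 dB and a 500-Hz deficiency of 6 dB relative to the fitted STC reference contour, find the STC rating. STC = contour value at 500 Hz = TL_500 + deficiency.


By ASTM E413, STC = value of the fitted reference contour at 500 Hz.
Contour value at 500 Hz = TL_500 + deficiency = 43 + 6 = 49
STC = 49


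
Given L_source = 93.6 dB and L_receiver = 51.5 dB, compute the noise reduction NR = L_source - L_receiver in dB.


NR = L_source - L_receiver (difference between source and receiving room levels)
NR = 93.6 - 51.5 = 42.1 dB


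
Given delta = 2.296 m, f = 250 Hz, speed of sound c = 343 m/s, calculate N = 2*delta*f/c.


N = 2*delta*f/c = 2*delta/lambda, where lambda = c/f
lambda = 343 / 250 = 1.372 m
N = 2 * 2.296 / 1.372 = 3.3469


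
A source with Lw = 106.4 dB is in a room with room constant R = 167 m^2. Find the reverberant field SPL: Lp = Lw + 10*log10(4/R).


4/R = 4/167 = 0.0239521
Lp = 106.4 + 10*log10(0.0239521) = 90.193 dB


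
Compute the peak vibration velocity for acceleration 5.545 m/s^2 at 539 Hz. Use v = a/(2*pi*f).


omega = 2*pi*f = 2*pi*539 = 3386.64 rad/s
v = a / omega = 5.545 / 3386.64 = 0.0016373 m/s


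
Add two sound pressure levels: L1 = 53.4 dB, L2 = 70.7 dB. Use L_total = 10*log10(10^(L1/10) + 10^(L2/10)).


10^(53.4/10) = 218776
10^(70.7/10) = 1.1749e+07
Sum = 218776 + 1.1749e+07 = 1.19678e+07
L_total = 10*log10(1.19678e+07) = 70.78 dB


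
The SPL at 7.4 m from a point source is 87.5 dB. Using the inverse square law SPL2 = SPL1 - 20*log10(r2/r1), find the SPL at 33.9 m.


r2/r1 = 33.9/7.4 = 4.58108
Correction = 20*log10(4.58108) = 13.2194 dB
SPL2 = 87.5 - 13.2194 = 74.281 dB


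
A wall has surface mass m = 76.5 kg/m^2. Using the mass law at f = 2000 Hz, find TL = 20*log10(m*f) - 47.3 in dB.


m * f = 76.5 * 2000 = 153000
20*log10(153000) = 103.694 dB
TL = 103.694 - 47.3 = 56.394 dB


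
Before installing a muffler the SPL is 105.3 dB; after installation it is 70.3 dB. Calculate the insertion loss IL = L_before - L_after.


Insertion loss = SPL without muffler - SPL with muffler
IL = 105.3 - 70.3 = 35 dB


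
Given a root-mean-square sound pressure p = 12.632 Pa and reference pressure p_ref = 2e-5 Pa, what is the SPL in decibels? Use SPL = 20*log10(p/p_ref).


p / p_ref = 12.632 / 2e-5 = 631600
SPL = 20 * log10(631600) = 116.01 dB


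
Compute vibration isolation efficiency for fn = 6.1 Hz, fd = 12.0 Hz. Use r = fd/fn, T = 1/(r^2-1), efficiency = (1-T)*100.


r = 12.0 / 6.1 = 1.96721
r^2 - 1 = 1.96721^2 - 1 = 2.86992
T = 1/2.86992 = 0.348442
Efficiency = (1 - 0.348442)*100 = 65.156 %


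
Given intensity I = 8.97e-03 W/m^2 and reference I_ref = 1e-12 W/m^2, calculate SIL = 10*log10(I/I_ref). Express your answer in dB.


I / I_ref = 8.97e-03 / 1e-12 = 8.97e+09
SIL = 10 * log10(8.97e+09) = 99.528 dB


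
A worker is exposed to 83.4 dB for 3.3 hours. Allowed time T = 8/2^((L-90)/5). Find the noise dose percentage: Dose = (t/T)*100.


T_allowed = 8 / 2^((83.4 - 90)/5) = 19.9733 hr
Dose = 3.3 / 19.9733 * 100 = 16.522 %


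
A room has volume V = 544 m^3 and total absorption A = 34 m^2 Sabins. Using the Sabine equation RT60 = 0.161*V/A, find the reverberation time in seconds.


RT60 = 0.161 * 544 / 34 = 2.576 s


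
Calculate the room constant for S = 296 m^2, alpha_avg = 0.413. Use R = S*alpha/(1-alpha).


R = 296 * 0.413 / (1 - 0.413) = 208.26 m^2


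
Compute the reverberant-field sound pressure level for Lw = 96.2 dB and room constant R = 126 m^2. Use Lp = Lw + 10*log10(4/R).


4/R = 4/126 = 0.031746
Lp = 96.2 + 10*log10(0.031746) = 81.217 dB


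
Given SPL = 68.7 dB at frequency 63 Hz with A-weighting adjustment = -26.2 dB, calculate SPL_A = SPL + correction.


A-weighting table: 63 Hz -> -26.2 dB correction
SPL_A = SPL + correction = 68.7 + (-26.2) = 42.5 dBA


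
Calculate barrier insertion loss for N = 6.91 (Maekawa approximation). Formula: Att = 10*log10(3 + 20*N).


3 + 20*N = 3 + 20*6.91 = 141.2
Att = 10*log10(141.2) = 21.498 dB


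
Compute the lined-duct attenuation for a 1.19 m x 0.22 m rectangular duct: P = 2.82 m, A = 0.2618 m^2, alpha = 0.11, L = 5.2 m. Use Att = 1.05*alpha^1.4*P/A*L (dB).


alpha^1.4 = 0.11^1.4 = 0.0454935
Attenuation rate = 1.05 * alpha^1.4 * P / A
= 1.05 * 0.0454935 * 2.82 / 0.2618 = 0.514539 dB/m
Total Att = 0.514539 * 5.2 = 2.6756 dB


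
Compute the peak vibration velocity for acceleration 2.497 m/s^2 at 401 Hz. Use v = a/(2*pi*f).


omega = 2*pi*f = 2*pi*401 = 2519.56 rad/s
v = a / omega = 2.497 / 2519.56 = 0.00099105 m/s


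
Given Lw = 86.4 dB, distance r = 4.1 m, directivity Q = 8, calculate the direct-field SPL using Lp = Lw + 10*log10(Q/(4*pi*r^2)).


4*pi*r^2 = 4*pi*4.1^2 = 211.241 m^2
Q / (4*pi*r^2) = 8 / 211.241 = 0.0378714
Lp = 86.4 + 10*log10(0.0378714) = 72.183 dB


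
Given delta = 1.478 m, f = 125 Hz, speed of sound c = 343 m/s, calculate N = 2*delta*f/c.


N = 2*delta*f/c = 2*delta/lambda, where lambda = c/f
lambda = 343 / 125 = 2.744 m
N = 2 * 1.478 / 2.744 = 1.0773


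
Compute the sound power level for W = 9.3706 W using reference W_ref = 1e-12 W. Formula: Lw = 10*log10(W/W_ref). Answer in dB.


W / W_ref = 9.3706 / 1e-12 = 9.3706e+12
Lw = 10 * log10(9.3706e+12) = 129.72 dB


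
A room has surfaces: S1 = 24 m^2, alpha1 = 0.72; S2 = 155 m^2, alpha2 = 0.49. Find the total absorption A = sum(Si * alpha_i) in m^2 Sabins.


24 * 0.72 = 17.28
155 * 0.49 = 75.95
A_total = 17.28 + 75.95 = 93.23 m^2


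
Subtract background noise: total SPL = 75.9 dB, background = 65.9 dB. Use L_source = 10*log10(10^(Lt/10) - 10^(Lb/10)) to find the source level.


10^(75.9/10) = 3.89045e+07
10^(65.9/10) = 3.89045e+06
Difference = 3.89045e+07 - 3.89045e+06 = 3.5014e+07
L_source = 10*log10(3.5014e+07) = 75.442 dB


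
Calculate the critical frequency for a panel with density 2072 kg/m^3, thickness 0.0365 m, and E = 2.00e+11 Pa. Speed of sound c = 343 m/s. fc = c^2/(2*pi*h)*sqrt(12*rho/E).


12*rho/E = 12*2072/2.00e+11 = 1.2432e-07
sqrt(12*rho/E) = sqrt(1.2432e-07) = 0.00035259
c^2/(2*pi*h) = 343^2/(2*pi*0.0365) = 512998
fc = 512998 * 0.00035259 = 180.88 Hz


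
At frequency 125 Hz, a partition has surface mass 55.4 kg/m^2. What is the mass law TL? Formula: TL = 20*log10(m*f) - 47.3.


m * f = 55.4 * 125 = 6925
20*log10(6925) = 76.8084 dB
TL = 76.8084 - 47.3 = 29.508 dB


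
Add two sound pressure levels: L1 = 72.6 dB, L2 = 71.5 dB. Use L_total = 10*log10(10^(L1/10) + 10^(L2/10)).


10^(72.6/10) = 1.8197e+07
10^(71.5/10) = 1.41254e+07
Sum = 1.8197e+07 + 1.41254e+07 = 3.23224e+07
L_total = 10*log10(3.23224e+07) = 75.095 dB


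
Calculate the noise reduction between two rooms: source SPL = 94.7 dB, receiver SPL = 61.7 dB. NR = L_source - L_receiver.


NR = L_source - L_receiver (difference between source and receiving room levels)
NR = 94.7 - 61.7 = 33 dB


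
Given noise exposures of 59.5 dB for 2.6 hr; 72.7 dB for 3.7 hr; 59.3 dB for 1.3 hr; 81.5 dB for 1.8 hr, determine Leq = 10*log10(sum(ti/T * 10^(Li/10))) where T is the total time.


T_total = 2.6 + 3.7 + 1.3 + 1.8 = 9.4 hr
(2.6/9.4) * 10^(59.5/10) = 246516
(3.7/9.4) * 10^(72.7/10) = 7.32949e+06
(1.3/9.4) * 10^(59.3/10) = 117711
(1.8/9.4) * 10^(81.5/10) = 2.70486e+07
Sum = 246516 + 7.32949e+06 + 117711 + 2.70486e+07 = 3.47423e+07
Leq = 10*log10(3.47423e+07) = 75.409 dB


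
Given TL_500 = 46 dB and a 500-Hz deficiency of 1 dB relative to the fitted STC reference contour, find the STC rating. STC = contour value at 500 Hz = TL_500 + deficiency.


By ASTM E413, STC = value of the fitted reference contour at 500 Hz.
Contour value at 500 Hz = TL_500 + deficiency = 46 + 1 = 47
STC = 47


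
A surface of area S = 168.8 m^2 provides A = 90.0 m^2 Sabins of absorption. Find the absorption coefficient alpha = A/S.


Absorption coefficient = absorbed power / incident power
alpha = A / S = 90.0 / 168.8 = 0.53318


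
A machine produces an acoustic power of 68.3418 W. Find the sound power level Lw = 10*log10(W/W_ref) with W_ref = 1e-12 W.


W / W_ref = 68.3418 / 1e-12 = 6.83418e+13
Lw = 10 * log10(6.83418e+13) = 138.35 dB


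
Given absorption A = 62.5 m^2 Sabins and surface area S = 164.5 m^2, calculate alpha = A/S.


Absorption coefficient = absorbed power / incident power
alpha = A / S = 62.5 / 164.5 = 0.37994


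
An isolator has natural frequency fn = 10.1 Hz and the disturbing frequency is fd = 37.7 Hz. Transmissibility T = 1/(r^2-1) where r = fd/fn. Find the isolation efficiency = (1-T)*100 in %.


r = 37.7 / 10.1 = 3.73267
r^2 - 1 = 3.73267^2 - 1 = 12.9328
T = 1/12.9328 = 0.0773228
Efficiency = (1 - 0.0773228)*100 = 92.268 %


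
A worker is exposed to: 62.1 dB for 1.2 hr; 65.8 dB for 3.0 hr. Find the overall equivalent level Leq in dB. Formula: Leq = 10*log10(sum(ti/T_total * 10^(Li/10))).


T_total = 1.2 + 3.0 = 4.2 hr
(1.2/4.2) * 10^(62.1/10) = 463374
(3.0/4.2) * 10^(65.8/10) = 2.71564e+06
Sum = 463374 + 2.71564e+06 = 3.17901e+06
Leq = 10*log10(3.17901e+06) = 65.023 dB


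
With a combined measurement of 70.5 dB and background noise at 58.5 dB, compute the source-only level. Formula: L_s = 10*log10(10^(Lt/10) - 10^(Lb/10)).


10^(70.5/10) = 1.12202e+07
10^(58.5/10) = 707946
Difference = 1.12202e+07 - 707946 = 1.05123e+07
L_source = 10*log10(1.05123e+07) = 70.217 dB


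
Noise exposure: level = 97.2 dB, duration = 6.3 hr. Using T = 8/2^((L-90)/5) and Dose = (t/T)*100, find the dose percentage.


T_allowed = 8 / 2^((97.2 - 90)/5) = 2.94854 hr
Dose = 6.3 / 2.94854 * 100 = 213.67 %


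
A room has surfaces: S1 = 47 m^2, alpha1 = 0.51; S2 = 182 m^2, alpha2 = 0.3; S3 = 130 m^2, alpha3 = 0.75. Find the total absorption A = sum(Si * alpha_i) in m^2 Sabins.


47 * 0.51 = 23.97
182 * 0.3 = 54.6
130 * 0.75 = 97.5
A_total = 23.97 + 54.6 + 97.5 = 176.07 m^2


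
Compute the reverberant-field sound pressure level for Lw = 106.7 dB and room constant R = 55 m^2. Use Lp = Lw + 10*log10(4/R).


4/R = 4/55 = 0.0727273
Lp = 106.7 + 10*log10(0.0727273) = 95.317 dB


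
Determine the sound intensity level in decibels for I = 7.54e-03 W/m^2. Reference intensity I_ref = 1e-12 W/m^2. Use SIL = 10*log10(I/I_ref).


I / I_ref = 7.54e-03 / 1e-12 = 7.54e+09
SIL = 10 * log10(7.54e+09) = 98.774 dB


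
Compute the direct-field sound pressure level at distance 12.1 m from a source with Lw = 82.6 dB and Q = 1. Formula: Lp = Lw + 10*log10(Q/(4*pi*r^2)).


4*pi*r^2 = 4*pi*12.1^2 = 1839.84 m^2
Q / (4*pi*r^2) = 1 / 1839.84 = 0.000543526
Lp = 82.6 + 10*log10(0.000543526) = 49.952 dB


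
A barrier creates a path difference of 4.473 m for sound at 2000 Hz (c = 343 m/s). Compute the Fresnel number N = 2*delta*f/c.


N = 2*delta*f/c = 2*delta/lambda, where lambda = c/f
lambda = 343 / 2000 = 0.1715 m
N = 2 * 4.473 / 0.1715 = 52.163


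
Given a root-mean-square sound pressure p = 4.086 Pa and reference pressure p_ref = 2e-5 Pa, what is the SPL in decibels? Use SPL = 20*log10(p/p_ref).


p / p_ref = 4.086 / 2e-5 = 204300
SPL = 20 * log10(204300) = 106.21 dB


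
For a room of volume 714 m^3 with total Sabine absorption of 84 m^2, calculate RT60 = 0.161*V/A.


RT60 = 0.161 * 714 / 84 = 1.3685 s


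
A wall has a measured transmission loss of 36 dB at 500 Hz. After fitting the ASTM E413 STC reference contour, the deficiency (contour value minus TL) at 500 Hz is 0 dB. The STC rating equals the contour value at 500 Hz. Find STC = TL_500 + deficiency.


By ASTM E413, STC = value of the fitted reference contour at 500 Hz.
Contour value at 500 Hz = TL_500 + deficiency = 36 + 0 = 36
STC = 36


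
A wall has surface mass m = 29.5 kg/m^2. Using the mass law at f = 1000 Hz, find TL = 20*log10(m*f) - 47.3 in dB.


m * f = 29.5 * 1000 = 29500
20*log10(29500) = 89.3964 dB
TL = 89.3964 - 47.3 = 42.096 dB


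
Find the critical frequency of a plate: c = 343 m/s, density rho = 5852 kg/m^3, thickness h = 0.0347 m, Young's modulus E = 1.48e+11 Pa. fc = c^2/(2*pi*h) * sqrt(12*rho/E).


12*rho/E = 12*5852/1.48e+11 = 4.74486e-07
sqrt(12*rho/E) = sqrt(4.74486e-07) = 0.000688829
c^2/(2*pi*h) = 343^2/(2*pi*0.0347) = 539609
fc = 539609 * 0.000688829 = 371.7 Hz


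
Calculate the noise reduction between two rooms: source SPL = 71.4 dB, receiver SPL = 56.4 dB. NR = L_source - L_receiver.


NR = L_source - L_receiver (difference between source and receiving room levels)
NR = 71.4 - 56.4 = 15 dB


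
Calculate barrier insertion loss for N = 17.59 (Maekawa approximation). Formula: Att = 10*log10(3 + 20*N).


3 + 20*N = 3 + 20*17.59 = 354.8
Att = 10*log10(354.8) = 25.5 dB


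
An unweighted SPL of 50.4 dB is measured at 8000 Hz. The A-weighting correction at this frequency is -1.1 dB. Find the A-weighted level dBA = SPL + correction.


A-weighting table: 8000 Hz -> -1.1 dB correction
SPL_A = SPL + correction = 50.4 + (-1.1) = 49.3 dBA


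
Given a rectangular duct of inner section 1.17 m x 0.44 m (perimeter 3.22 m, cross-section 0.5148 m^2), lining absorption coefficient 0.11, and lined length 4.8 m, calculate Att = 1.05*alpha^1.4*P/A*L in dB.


alpha^1.4 = 0.11^1.4 = 0.0454935
Attenuation rate = 1.05 * alpha^1.4 * P / A
= 1.05 * 0.0454935 * 3.22 / 0.5148 = 0.298783 dB/m
Total Att = 0.298783 * 4.8 = 1.4342 dB


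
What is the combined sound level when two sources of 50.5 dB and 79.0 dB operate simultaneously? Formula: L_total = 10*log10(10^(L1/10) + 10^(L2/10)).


10^(50.5/10) = 112202
10^(79.0/10) = 7.94328e+07
Sum = 112202 + 7.94328e+07 = 7.9545e+07
L_total = 10*log10(7.9545e+07) = 79.006 dB


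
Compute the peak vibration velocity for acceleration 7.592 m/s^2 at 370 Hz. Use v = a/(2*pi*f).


omega = 2*pi*f = 2*pi*370 = 2324.78 rad/s
v = a / omega = 7.592 / 2324.78 = 0.0032657 m/s


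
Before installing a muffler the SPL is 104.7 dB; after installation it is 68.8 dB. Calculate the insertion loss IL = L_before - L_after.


Insertion loss = SPL without muffler - SPL with muffler
IL = 104.7 - 68.8 = 35.9 dB


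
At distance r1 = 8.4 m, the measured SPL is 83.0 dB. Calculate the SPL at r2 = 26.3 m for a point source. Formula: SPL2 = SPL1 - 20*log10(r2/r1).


r2/r1 = 26.3/8.4 = 3.13095
Correction = 20*log10(3.13095) = 9.91352 dB
SPL2 = 83.0 - 9.91352 = 73.086 dB


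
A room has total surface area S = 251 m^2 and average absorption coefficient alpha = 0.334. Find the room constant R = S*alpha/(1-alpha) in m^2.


R = 251 * 0.334 / (1 - 0.334) = 125.88 m^2


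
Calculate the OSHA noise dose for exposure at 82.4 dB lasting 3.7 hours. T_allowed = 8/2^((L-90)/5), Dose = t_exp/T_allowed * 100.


T_allowed = 8 / 2^((82.4 - 90)/5) = 22.9433 hr
Dose = 3.7 / 22.9433 * 100 = 16.127 %


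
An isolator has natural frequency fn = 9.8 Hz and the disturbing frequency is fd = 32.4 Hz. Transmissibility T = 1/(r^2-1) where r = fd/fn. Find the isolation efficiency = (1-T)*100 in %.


r = 32.4 / 9.8 = 3.30612
r^2 - 1 = 3.30612^2 - 1 = 9.93043
T = 1/9.93043 = 0.100701
Efficiency = (1 - 0.100701)*100 = 89.93 %


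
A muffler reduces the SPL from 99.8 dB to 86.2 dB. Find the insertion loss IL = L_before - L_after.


Insertion loss = SPL without muffler - SPL with muffler
IL = 99.8 - 86.2 = 13.6 dB


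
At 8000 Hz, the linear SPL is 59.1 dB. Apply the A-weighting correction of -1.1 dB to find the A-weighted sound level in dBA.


A-weighting table: 8000 Hz -> -1.1 dB correction
SPL_A = SPL + correction = 59.1 + (-1.1) = 58 dBA


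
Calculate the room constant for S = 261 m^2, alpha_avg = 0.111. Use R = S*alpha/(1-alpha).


R = 261 * 0.111 / (1 - 0.111) = 32.588 m^2


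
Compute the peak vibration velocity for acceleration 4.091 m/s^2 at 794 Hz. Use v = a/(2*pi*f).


omega = 2*pi*f = 2*pi*794 = 4988.85 rad/s
v = a / omega = 4.091 / 4988.85 = 0.00082003 m/s


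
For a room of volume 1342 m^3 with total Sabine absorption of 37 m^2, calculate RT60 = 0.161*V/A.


RT60 = 0.161 * 1342 / 37 = 5.8395 s


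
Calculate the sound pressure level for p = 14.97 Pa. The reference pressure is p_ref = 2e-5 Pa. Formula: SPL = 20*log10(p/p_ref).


p / p_ref = 14.97 / 2e-5 = 748500
SPL = 20 * log10(748500) = 117.48 dB


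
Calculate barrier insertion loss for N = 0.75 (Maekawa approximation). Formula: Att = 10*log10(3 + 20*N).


3 + 20*N = 3 + 20*0.75 = 18
Att = 10*log10(18) = 12.553 dB


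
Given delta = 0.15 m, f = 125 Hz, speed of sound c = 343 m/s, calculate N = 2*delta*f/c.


N = 2*delta*f/c = 2*delta/lambda, where lambda = c/f
lambda = 343 / 125 = 2.744 m
N = 2 * 0.15 / 2.744 = 0.10933


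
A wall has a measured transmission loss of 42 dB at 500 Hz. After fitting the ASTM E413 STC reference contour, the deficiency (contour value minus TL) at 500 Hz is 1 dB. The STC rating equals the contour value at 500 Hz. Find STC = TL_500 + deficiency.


By ASTM E413, STC = value of the fitted reference contour at 500 Hz.
Contour value at 500 Hz = TL_500 + deficiency = 42 + 1 = 43
STC = 43


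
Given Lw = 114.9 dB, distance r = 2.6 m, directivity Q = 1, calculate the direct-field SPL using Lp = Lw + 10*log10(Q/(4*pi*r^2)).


4*pi*r^2 = 4*pi*2.6^2 = 84.9487 m^2
Q / (4*pi*r^2) = 1 / 84.9487 = 0.0117718
Lp = 114.9 + 10*log10(0.0117718) = 95.608 dB


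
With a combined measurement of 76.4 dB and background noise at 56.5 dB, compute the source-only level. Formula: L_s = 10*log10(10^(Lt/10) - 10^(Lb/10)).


10^(76.4/10) = 4.36516e+07
10^(56.5/10) = 446684
Difference = 4.36516e+07 - 446684 = 4.32049e+07
L_source = 10*log10(4.32049e+07) = 76.355 dB


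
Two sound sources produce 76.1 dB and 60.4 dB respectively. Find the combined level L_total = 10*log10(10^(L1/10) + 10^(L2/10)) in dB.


10^(76.1/10) = 4.0738e+07
10^(60.4/10) = 1.09648e+06
Sum = 4.0738e+07 + 1.09648e+06 = 4.18345e+07
L_total = 10*log10(4.18345e+07) = 76.215 dB


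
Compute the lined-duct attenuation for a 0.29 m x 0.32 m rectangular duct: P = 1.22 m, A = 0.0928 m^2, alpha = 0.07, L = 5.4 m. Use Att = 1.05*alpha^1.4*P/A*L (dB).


alpha^1.4 = 0.07^1.4 = 0.0241622
Attenuation rate = 1.05 * alpha^1.4 * P / A
= 1.05 * 0.0241622 * 1.22 / 0.0928 = 0.333532 dB/m
Total Att = 0.333532 * 5.4 = 1.8011 dB


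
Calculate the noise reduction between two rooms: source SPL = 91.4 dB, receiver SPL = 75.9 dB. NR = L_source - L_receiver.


NR = L_source - L_receiver (difference between source and receiving room levels)
NR = 91.4 - 75.9 = 15.5 dB


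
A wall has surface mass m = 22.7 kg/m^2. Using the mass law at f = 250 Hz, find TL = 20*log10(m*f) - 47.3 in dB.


m * f = 22.7 * 250 = 5675
20*log10(5675) = 75.0793 dB
TL = 75.0793 - 47.3 = 27.779 dB


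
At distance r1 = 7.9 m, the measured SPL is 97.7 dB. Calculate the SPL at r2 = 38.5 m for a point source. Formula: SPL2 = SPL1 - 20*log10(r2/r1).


r2/r1 = 38.5/7.9 = 4.87342
Correction = 20*log10(4.87342) = 13.7567 dB
SPL2 = 97.7 - 13.7567 = 83.943 dB


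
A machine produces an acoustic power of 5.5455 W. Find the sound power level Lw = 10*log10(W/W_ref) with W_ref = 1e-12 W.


W / W_ref = 5.5455 / 1e-12 = 5.5455e+12
Lw = 10 * log10(5.5455e+12) = 127.44 dB


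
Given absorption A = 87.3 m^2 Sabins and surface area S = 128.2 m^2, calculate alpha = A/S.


Absorption coefficient = absorbed power / incident power
alpha = A / S = 87.3 / 128.2 = 0.68097


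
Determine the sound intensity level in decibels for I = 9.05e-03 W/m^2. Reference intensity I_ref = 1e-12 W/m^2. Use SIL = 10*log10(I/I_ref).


I / I_ref = 9.05e-03 / 1e-12 = 9.05e+09
SIL = 10 * log10(9.05e+09) = 99.566 dB


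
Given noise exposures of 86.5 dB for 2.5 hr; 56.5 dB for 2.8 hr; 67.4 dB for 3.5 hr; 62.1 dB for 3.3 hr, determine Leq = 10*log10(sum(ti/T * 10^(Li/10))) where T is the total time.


T_total = 2.5 + 2.8 + 3.5 + 3.3 = 12.1 hr
(2.5/12.1) * 10^(86.5/10) = 9.229e+07
(2.8/12.1) * 10^(56.5/10) = 103365
(3.5/12.1) * 10^(67.4/10) = 1.58958e+06
(3.3/12.1) * 10^(62.1/10) = 442312
Sum = 9.229e+07 + 103365 + 1.58958e+06 + 442312 = 9.44253e+07
Leq = 10*log10(9.44253e+07) = 79.751 dB


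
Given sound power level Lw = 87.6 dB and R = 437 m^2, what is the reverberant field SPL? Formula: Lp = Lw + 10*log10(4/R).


4/R = 4/437 = 0.00915332
Lp = 87.6 + 10*log10(0.00915332) = 67.216 dB


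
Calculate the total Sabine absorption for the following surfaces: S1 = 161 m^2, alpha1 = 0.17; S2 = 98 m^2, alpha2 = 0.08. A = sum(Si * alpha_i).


161 * 0.17 = 27.37
98 * 0.08 = 7.84
A_total = 27.37 + 7.84 = 35.21 m^2


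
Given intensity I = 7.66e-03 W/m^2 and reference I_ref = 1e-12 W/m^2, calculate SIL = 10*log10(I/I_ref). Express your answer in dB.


I / I_ref = 7.66e-03 / 1e-12 = 7.66e+09
SIL = 10 * log10(7.66e+09) = 98.842 dB


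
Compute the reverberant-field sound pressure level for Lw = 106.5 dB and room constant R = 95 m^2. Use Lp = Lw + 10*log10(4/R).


4/R = 4/95 = 0.0421053
Lp = 106.5 + 10*log10(0.0421053) = 92.743 dB


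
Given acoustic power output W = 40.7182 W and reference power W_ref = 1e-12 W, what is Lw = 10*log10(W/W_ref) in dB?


W / W_ref = 40.7182 / 1e-12 = 4.07182e+13
Lw = 10 * log10(4.07182e+13) = 136.1 dB


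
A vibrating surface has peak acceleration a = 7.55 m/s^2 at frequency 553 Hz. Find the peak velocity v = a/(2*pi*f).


omega = 2*pi*f = 2*pi*553 = 3474.6 rad/s
v = a / omega = 7.55 / 3474.6 = 0.0021729 m/s


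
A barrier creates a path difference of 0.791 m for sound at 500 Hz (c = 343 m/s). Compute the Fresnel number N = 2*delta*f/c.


N = 2*delta*f/c = 2*delta/lambda, where lambda = c/f
lambda = 343 / 500 = 0.686 m
N = 2 * 0.791 / 0.686 = 2.3061


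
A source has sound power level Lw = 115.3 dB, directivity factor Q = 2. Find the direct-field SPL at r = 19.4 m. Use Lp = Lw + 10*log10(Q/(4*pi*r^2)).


4*pi*r^2 = 4*pi*19.4^2 = 4729.48 m^2
Q / (4*pi*r^2) = 2 / 4729.48 = 0.000422879
Lp = 115.3 + 10*log10(0.000422879) = 81.562 dB


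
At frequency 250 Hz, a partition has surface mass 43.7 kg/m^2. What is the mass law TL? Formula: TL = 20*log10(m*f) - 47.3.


m * f = 43.7 * 250 = 10925
20*log10(10925) = 80.7684 dB
TL = 80.7684 - 47.3 = 33.468 dB


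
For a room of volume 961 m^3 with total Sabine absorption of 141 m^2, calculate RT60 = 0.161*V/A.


RT60 = 0.161 * 961 / 141 = 1.0973 s


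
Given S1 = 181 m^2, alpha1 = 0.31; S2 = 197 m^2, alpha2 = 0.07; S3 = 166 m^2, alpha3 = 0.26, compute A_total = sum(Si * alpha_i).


181 * 0.31 = 56.11
197 * 0.07 = 13.79
166 * 0.26 = 43.16
A_total = 56.11 + 13.79 + 43.16 = 113.06 m^2


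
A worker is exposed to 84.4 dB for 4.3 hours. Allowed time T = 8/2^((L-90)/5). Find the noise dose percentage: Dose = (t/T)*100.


T_allowed = 8 / 2^((84.4 - 90)/5) = 17.3878 hr
Dose = 4.3 / 17.3878 * 100 = 24.73 %


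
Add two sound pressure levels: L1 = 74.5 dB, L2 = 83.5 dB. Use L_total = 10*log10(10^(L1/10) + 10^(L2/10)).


10^(74.5/10) = 2.81838e+07
10^(83.5/10) = 2.23872e+08
Sum = 2.81838e+07 + 2.23872e+08 = 2.52056e+08
L_total = 10*log10(2.52056e+08) = 84.015 dB


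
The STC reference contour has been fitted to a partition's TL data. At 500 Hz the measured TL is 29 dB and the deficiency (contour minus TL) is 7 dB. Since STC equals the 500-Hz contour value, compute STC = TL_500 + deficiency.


By ASTM E413, STC = value of the fitted reference contour at 500 Hz.
Contour value at 500 Hz = TL_500 + deficiency = 29 + 7 = 36
STC = 36


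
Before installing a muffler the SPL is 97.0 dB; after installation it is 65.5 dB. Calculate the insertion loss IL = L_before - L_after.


Insertion loss = SPL without muffler - SPL with muffler
IL = 97.0 - 65.5 = 31.5 dB


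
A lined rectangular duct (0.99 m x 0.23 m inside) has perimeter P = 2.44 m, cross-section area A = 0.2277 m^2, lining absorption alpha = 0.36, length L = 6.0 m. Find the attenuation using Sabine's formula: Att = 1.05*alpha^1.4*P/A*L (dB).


alpha^1.4 = 0.36^1.4 = 0.239234
Attenuation rate = 1.05 * alpha^1.4 * P / A
= 1.05 * 0.239234 * 2.44 / 0.2277 = 2.69178 dB/m
Total Att = 2.69178 * 6.0 = 16.151 dB


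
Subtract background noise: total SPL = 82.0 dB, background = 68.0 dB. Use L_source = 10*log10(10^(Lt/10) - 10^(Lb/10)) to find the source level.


10^(82.0/10) = 1.58489e+08
10^(68.0/10) = 6.30957e+06
Difference = 1.58489e+08 - 6.30957e+06 = 1.52179e+08
L_source = 10*log10(1.52179e+08) = 81.824 dB


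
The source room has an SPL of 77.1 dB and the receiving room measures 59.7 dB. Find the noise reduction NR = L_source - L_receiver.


NR = L_source - L_receiver (difference between source and receiving room levels)
NR = 77.1 - 59.7 = 17.4 dB


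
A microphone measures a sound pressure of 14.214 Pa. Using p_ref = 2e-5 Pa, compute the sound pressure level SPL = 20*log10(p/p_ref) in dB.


p / p_ref = 14.214 / 2e-5 = 710700
SPL = 20 * log10(710700) = 117.03 dB


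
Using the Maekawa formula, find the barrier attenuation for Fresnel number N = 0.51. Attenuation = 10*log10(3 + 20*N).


3 + 20*N = 3 + 20*0.51 = 13.2
Att = 10*log10(13.2) = 11.206 dB


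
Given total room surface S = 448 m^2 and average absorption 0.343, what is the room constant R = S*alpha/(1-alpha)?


R = 448 * 0.343 / (1 - 0.343) = 233.89 m^2


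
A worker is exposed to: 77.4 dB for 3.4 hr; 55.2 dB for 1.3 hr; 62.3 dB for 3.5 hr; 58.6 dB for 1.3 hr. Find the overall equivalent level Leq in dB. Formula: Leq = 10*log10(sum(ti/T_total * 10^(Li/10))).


T_total = 3.4 + 1.3 + 3.5 + 1.3 = 9.5 hr
(3.4/9.5) * 10^(77.4/10) = 1.96678e+07
(1.3/9.5) * 10^(55.2/10) = 45312.7
(3.5/9.5) * 10^(62.3/10) = 625669
(1.3/9.5) * 10^(58.6/10) = 99133.3
Sum = 1.96678e+07 + 45312.7 + 625669 + 99133.3 = 2.04379e+07
Leq = 10*log10(2.04379e+07) = 73.104 dB


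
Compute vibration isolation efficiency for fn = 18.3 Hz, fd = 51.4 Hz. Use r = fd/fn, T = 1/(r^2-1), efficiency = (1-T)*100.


r = 51.4 / 18.3 = 2.80874
r^2 - 1 = 2.80874^2 - 1 = 6.88902
T = 1/6.88902 = 0.145159
Efficiency = (1 - 0.145159)*100 = 85.484 %


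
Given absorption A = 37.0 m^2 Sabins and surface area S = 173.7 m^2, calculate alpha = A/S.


Absorption coefficient = absorbed power / incident power
alpha = A / S = 37.0 / 173.7 = 0.21301


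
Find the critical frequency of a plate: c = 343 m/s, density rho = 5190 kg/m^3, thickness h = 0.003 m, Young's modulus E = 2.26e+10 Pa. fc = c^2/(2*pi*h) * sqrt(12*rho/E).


12*rho/E = 12*5190/2.26e+10 = 2.75575e-06
sqrt(12*rho/E) = sqrt(2.75575e-06) = 0.00166005
c^2/(2*pi*h) = 343^2/(2*pi*0.003) = 6.24147e+06
fc = 6.24147e+06 * 0.00166005 = 10361 Hz


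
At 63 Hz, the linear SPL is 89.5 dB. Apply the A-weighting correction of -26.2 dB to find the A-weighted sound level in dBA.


A-weighting table: 63 Hz -> -26.2 dB correction
SPL_A = SPL + correction = 89.5 + (-26.2) = 63.3 dBA


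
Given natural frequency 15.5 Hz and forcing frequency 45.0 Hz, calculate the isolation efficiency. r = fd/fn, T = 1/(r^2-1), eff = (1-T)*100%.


r = 45.0 / 15.5 = 2.90323
r^2 - 1 = 2.90323^2 - 1 = 7.42874
T = 1/7.42874 = 0.134612
Efficiency = (1 - 0.134612)*100 = 86.539 %


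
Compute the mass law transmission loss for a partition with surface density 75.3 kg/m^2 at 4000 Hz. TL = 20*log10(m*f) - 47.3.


m * f = 75.3 * 4000 = 301200
20*log10(301200) = 109.577 dB
TL = 109.577 - 47.3 = 62.277 dB


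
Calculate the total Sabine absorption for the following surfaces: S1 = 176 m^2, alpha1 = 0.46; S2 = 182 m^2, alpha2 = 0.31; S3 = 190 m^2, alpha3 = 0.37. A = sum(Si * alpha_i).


176 * 0.46 = 80.96
182 * 0.31 = 56.42
190 * 0.37 = 70.3
A_total = 80.96 + 56.42 + 70.3 = 207.68 m^2


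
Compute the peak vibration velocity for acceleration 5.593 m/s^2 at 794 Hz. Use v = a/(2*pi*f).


omega = 2*pi*f = 2*pi*794 = 4988.85 rad/s
v = a / omega = 5.593 / 4988.85 = 0.0011211 m/s


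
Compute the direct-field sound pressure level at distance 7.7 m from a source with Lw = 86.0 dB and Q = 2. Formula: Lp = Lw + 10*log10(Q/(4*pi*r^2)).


4*pi*r^2 = 4*pi*7.7^2 = 745.06 m^2
Q / (4*pi*r^2) = 2 / 745.06 = 0.00268435
Lp = 86.0 + 10*log10(0.00268435) = 60.288 dB


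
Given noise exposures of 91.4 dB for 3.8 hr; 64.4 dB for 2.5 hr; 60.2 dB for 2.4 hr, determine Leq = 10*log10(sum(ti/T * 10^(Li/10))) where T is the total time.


T_total = 3.8 + 2.5 + 2.4 = 8.7 hr
(3.8/8.7) * 10^(91.4/10) = 6.02926e+08
(2.5/8.7) * 10^(64.4/10) = 791445
(2.4/8.7) * 10^(60.2/10) = 288863
Sum = 6.02926e+08 + 791445 + 288863 = 6.04006e+08
Leq = 10*log10(6.04006e+08) = 87.81 dB


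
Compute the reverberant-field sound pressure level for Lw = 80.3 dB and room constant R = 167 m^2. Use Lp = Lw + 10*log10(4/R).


4/R = 4/167 = 0.0239521
Lp = 80.3 + 10*log10(0.0239521) = 64.093 dB


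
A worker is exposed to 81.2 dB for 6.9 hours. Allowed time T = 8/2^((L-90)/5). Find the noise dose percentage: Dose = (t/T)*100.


T_allowed = 8 / 2^((81.2 - 90)/5) = 27.0958 hr
Dose = 6.9 / 27.0958 * 100 = 25.465 %


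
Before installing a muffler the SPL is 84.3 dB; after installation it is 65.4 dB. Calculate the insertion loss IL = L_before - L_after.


Insertion loss = SPL without muffler - SPL with muffler
IL = 84.3 - 65.4 = 18.9 dB


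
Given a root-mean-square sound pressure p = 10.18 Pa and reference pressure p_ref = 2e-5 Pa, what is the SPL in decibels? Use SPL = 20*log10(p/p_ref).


p / p_ref = 10.18 / 2e-5 = 509000
SPL = 20 * log10(509000) = 114.13 dB


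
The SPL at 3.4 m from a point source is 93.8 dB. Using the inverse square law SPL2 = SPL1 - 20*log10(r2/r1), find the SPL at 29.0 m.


r2/r1 = 29.0/3.4 = 8.52941
Correction = 20*log10(8.52941) = 18.6184 dB
SPL2 = 93.8 - 18.6184 = 75.182 dB


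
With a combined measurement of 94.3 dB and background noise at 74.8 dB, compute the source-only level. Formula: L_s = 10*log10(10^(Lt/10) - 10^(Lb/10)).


10^(94.3/10) = 2.69153e+09
10^(74.8/10) = 3.01995e+07
Difference = 2.69153e+09 - 3.01995e+07 = 2.66133e+09
L_source = 10*log10(2.66133e+09) = 94.251 dB


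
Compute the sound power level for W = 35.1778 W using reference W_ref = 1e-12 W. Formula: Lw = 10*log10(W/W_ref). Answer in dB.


W / W_ref = 35.1778 / 1e-12 = 3.51778e+13
Lw = 10 * log10(3.51778e+13) = 135.46 dB


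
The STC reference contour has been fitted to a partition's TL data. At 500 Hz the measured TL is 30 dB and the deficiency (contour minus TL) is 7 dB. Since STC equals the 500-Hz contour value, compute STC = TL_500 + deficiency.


By ASTM E413, STC = value of the fitted reference contour at 500 Hz.
Contour value at 500 Hz = TL_500 + deficiency = 30 + 7 = 37
STC = 37


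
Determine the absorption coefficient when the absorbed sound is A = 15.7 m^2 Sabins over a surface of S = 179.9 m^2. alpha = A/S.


Absorption coefficient = absorbed power / incident power
alpha = A / S = 15.7 / 179.9 = 0.087271


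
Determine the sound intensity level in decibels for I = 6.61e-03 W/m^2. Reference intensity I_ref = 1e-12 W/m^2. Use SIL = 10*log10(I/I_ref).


I / I_ref = 6.61e-03 / 1e-12 = 6.61e+09
SIL = 10 * log10(6.61e+09) = 98.202 dB


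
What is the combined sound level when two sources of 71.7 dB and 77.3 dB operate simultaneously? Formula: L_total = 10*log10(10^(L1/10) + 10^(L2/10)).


10^(71.7/10) = 1.47911e+07
10^(77.3/10) = 5.37032e+07
Sum = 1.47911e+07 + 5.37032e+07 = 6.84943e+07
L_total = 10*log10(6.84943e+07) = 78.357 dB


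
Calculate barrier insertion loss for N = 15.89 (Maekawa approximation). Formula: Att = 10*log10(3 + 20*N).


3 + 20*N = 3 + 20*15.89 = 320.8
Att = 10*log10(320.8) = 25.062 dB


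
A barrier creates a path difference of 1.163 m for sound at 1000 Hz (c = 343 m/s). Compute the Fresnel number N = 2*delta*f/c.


N = 2*delta*f/c = 2*delta/lambda, where lambda = c/f
lambda = 343 / 1000 = 0.343 m
N = 2 * 1.163 / 0.343 = 6.7813


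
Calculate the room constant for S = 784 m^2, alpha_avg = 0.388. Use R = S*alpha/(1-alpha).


R = 784 * 0.388 / (1 - 0.388) = 497.05 m^2


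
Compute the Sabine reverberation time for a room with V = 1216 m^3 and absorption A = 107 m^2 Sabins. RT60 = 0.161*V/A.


RT60 = 0.161 * 1216 / 107 = 1.8297 s


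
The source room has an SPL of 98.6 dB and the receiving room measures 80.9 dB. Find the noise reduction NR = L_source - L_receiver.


NR = L_source - L_receiver (difference between source and receiving room levels)
NR = 98.6 - 80.9 = 17.7 dB


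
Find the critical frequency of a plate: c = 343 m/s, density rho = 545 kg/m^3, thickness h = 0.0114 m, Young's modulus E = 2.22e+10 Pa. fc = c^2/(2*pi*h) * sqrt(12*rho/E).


12*rho/E = 12*545/2.22e+10 = 2.94595e-07
sqrt(12*rho/E) = sqrt(2.94595e-07) = 0.000542766
c^2/(2*pi*h) = 343^2/(2*pi*0.0114) = 1.64249e+06
fc = 1.64249e+06 * 0.000542766 = 891.49 Hz


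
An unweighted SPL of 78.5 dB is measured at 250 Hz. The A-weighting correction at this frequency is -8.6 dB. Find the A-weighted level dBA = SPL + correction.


A-weighting table: 250 Hz -> -8.6 dB correction
SPL_A = SPL + correction = 78.5 + (-8.6) = 69.9 dBA


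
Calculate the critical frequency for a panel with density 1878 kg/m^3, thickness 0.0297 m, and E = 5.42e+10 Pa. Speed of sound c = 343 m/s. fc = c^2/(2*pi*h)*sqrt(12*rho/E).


12*rho/E = 12*1878/5.42e+10 = 4.15793e-07
sqrt(12*rho/E) = sqrt(4.15793e-07) = 0.00064482
c^2/(2*pi*h) = 343^2/(2*pi*0.0297) = 630452
fc = 630452 * 0.00064482 = 406.53 Hz


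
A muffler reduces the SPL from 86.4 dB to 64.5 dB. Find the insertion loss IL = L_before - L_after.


Insertion loss = SPL without muffler - SPL with muffler
IL = 86.4 - 64.5 = 21.9 dB


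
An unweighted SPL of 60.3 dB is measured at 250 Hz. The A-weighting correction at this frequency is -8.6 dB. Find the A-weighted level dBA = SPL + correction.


A-weighting table: 250 Hz -> -8.6 dB correction
SPL_A = SPL + correction = 60.3 + (-8.6) = 51.7 dBA
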